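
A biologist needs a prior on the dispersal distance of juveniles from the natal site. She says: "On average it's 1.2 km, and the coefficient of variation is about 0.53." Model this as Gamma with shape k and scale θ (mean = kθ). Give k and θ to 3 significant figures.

For Gamma(k, scale θ): mean = kθ, variance = kθ², so CV = 1/√k.
CV = 0.53, hence k = 1/CV² = 3.56.
Then θ = mean/k = 1.2/3.56 = 0.337.

k ≈ 3.56, θ ≈ 0.337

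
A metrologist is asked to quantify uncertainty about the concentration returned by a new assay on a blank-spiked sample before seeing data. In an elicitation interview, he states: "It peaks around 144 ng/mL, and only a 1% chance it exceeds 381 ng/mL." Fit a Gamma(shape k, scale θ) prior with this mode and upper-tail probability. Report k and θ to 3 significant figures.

k ≈ 5.9, θ ≈ 29.4

Gamma(k,θ) with k>1 has mode (k−1)θ, so θ = 144/(k−1).
Need P(X < 381) = 0.99 with θ tied to k this way. Start at k = 2, θ = 144: P(X<381) ≈ 0.741.
Too low — raise k to concentrate. Iterating converges to k ≈ 5.9.
Then θ = 144/(5.9−1) ≈ 29.4.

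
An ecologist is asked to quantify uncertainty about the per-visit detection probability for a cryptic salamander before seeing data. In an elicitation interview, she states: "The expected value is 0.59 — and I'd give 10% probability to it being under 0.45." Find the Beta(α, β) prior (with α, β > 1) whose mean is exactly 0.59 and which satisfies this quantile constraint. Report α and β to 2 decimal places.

With mean 0.59 fixed, write α = 0.59s, β = 0.41s where s = α+β.
Need P(θ < 0.45) = 0.1 under Beta(0.59s, 0.41s). Normal approximation: (q−m)/√(m(1−m)/s) ≈ z_{0.1} = -1.28, so s ≈ 0.59·0.41·(-1.28)²/(0.45−0.59)² = 20.3.
At s = 20.3: P(θ<0.45) ≈ 0.101. Adjusting to match 0.1 gives s ≈ 20.48.
So α = 0.59·20.48 ≈ 12.08, β = 0.41·20.48 ≈ 8.40.

α ≈ 12.08, β ≈ 8.40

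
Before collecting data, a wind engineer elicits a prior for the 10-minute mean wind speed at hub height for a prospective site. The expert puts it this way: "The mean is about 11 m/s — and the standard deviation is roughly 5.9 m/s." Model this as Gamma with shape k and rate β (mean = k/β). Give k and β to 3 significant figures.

For Gamma(k, rate β): mean = k/β, variance = k/β², so CV = 1/√k.
CV = SD/mean = 5.9/11 = 0.5364, hence k = 1/CV² = 3.48.
Then β = k/mean = 3.48/11 = 0.316.

k ≈ 3.48, β ≈ 0.316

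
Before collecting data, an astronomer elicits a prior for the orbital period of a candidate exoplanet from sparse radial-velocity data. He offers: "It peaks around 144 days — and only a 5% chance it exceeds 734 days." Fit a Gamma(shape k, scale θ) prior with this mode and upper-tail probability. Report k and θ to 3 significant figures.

Gamma(k,θ) with k>1 has mode (k−1)θ, so θ = 144/(k−1).
Need P(X < 734) = 0.95 with θ tied to k this way. Start at k = 2, θ = 144: P(X<734) ≈ 0.963.
Too high — lower k to spread out. Iterating converges to k ≈ 1.9.
Then θ = 144/(1.9−1) ≈ 160.

k ≈ 1.9, θ ≈ 160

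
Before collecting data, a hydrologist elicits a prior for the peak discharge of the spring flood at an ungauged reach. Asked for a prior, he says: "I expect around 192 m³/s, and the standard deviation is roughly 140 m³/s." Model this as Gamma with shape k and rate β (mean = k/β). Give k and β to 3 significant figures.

For Gamma(k, rate β): mean = k/β, variance = k/β², so CV = 1/√k.
CV = SD/mean = 140/192 = 0.7292, hence k = 1/CV² = 1.88.
Then β = k/mean = 1.88/192 = 0.0098.

k ≈ 1.88, β ≈ 0.0098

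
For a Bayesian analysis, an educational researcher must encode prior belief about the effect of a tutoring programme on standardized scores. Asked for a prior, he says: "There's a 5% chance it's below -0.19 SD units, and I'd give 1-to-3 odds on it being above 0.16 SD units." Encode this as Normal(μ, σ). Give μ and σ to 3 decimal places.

μ = 0.058, σ = 0.151

For Normal(μ,σ), the p-quantile is μ + z_p·σ. Here z_{0.05} = -1.645, z_{0.75} = 0.6745.
So -0.19 = μ − 1.645σ and 0.16 = μ + 0.6745σ.
Subtracting: σ = (0.16 − -0.19)/(0.6745 − (-1.645)) = 0.151.
Then μ = -0.19 − (-1.645)·0.151 = 0.058.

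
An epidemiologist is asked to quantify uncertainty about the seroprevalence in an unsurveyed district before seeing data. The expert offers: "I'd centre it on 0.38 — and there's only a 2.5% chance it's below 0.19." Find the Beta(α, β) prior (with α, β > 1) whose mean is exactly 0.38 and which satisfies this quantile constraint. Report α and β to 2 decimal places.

α ≈ 7.94, β ≈ 12.95

With mean 0.38 fixed, write α = 0.38s, β = 0.62s where s = α+β.
Need P(θ < 0.19) = 0.025 under Beta(0.38s, 0.62s). Normal approximation: (q−m)/√(m(1−m)/s) ≈ z_{0.025} = -1.96, so s ≈ 0.38·0.62·(-1.96)²/(0.19−0.38)² = 25.1.
At s = 25.1: P(θ<0.19) ≈ 0.015. Adjusting to match 0.025 gives s ≈ 20.89.
So α = 0.38·20.89 ≈ 7.94, β = 0.62·20.89 ≈ 12.95.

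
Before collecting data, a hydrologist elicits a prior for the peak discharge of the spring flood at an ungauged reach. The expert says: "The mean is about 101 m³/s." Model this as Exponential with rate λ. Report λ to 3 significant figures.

λ ≈ 0.0099

Exponential mean = 1/λ, so λ = 1/101.0 = 0.0099.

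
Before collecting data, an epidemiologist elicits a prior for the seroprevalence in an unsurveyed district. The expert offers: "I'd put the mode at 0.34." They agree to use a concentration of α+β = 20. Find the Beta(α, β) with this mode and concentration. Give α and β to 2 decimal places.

For α,β > 1 the Beta mode is (α−1)/(α+β−2). With α+β = 20, the mode is (α−1)/18.
Set (α−1)/18 = 0.34 → α = 1 + 0.34·18 = 7.12.
β = 20 − α = 12.88.

α = 7.12, β = 12.88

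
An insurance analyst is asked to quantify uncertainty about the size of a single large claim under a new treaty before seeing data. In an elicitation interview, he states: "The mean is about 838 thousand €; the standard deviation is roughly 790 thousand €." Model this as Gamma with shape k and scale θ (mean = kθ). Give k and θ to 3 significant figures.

k ≈ 1.13, θ ≈ 745

For Gamma(k, scale θ): mean = kθ, variance = kθ², so CV = 1/√k.
CV = SD/mean = 790/838 = 0.9427, hence k = 1/CV² = 1.13.
Then θ = mean/k = 838/1.13 = 745.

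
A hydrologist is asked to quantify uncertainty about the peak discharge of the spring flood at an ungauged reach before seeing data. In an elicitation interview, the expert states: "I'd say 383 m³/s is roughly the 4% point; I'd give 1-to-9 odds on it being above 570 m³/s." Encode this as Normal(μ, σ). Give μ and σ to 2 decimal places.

μ = 490.97, σ = 61.67

The p-quantile of Normal(μ,σ) is μ + z_p·σ, with z_{0.04} = -1.751 and z_{0.9} = 1.282.
Eliminate σ: μ = (z₂·x₁ − z₁·x₂)/(z₂ − z₁) = (1.282·383 − (-1.751)·570)/3.032 = 490.97.
Then σ = (x₂ − x₁)/(z₂ − z₁) = (570 − 383)/3.032 = 61.67.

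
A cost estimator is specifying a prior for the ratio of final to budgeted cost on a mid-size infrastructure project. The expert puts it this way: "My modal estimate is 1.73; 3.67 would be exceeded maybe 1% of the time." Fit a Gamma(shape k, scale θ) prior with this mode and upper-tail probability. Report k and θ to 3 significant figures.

Gamma(k,θ) with k>1 has mode (k−1)θ, so θ = 1.73/(k−1).
Need P(X < 3.67) = 0.99 with θ tied to k this way. Start at k = 2, θ = 1.73: P(X<3.67) ≈ 0.626.
Too low — raise k to concentrate. Iterating converges to k ≈ 9.59.
Then θ = 1.73/(9.59−1) ≈ 0.201.

k ≈ 9.59, θ ≈ 0.201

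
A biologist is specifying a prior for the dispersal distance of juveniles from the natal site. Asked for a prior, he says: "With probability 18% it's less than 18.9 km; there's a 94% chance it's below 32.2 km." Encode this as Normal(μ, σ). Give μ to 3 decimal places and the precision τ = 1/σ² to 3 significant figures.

μ = 23.829, τ = 0.0345

The p-quantile of Normal(μ,σ) is μ + z_p·σ, with z_{0.18} = -0.9154 and z_{0.94} = 1.555.
Eliminate σ: μ = (z₂·x₁ − z₁·x₂)/(z₂ − z₁) = (1.555·18.9 − (-0.9154)·32.2)/2.47 = 23.829.
Then σ = (x₂ − x₁)/(z₂ − z₁) = (32.2 − 18.9)/2.47 = 5.384.
Precision τ = 1/σ² = 1/5.384² = 0.0345.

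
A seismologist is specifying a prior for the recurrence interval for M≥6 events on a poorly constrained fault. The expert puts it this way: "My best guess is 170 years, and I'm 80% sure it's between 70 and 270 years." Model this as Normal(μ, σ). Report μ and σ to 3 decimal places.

μ = 170.000, σ = 78.030

A symmetric 80% interval runs μ ± z·σ with z = 1.282.
Half-width = 100, so σ = 100/1.282 = 78.030.
μ is the stated best guess, 170.000.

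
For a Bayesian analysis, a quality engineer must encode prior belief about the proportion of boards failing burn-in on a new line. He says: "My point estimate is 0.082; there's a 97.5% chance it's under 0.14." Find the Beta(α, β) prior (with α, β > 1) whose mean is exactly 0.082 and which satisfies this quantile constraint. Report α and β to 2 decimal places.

α ≈ 8.94, β ≈ 100.13

With mean 0.082 fixed, write α = 0.082s, β = 0.918s where s = α+β.
Need P(θ < 0.14) = 0.975 under Beta(0.082s, 0.918s). Normal approximation: (q−m)/√(m(1−m)/s) ≈ z_{0.975} = 1.96, so s ≈ 0.082·0.918·(1.96)²/(0.14−0.082)² = 86.0.
At s = 86.0: P(θ<0.14) ≈ 0.961. Adjusting to match 0.975 gives s ≈ 109.08.
So α = 0.082·109.08 ≈ 8.94, β = 0.918·109.08 ≈ 100.13.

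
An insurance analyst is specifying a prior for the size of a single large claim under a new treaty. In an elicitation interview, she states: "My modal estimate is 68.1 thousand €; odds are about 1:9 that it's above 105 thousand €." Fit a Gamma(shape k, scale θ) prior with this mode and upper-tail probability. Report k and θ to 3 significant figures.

Gamma(k,θ) with k>1 has mode (k−1)θ, so θ = 68.1/(k−1).
Need P(X < 105) = 0.9 with θ tied to k this way. Start at k = 2, θ = 68.1: P(X<105) ≈ 0.456.
Too low — raise k to concentrate. Iterating converges to k ≈ 11.
Then θ = 68.1/(11−1) ≈ 6.83.

k ≈ 11, θ ≈ 6.83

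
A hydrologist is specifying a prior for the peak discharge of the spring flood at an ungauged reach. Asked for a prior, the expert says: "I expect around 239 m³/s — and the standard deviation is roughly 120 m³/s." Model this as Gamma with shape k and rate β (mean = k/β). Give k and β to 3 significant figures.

k ≈ 3.97, β ≈ 0.0166

For Gamma(k, rate β): mean = k/β, variance = k/β², so CV = 1/√k.
CV = SD/mean = 120/239 = 0.5021, hence k = 1/CV² = 3.97.
Then β = k/mean = 3.97/239 = 0.0166.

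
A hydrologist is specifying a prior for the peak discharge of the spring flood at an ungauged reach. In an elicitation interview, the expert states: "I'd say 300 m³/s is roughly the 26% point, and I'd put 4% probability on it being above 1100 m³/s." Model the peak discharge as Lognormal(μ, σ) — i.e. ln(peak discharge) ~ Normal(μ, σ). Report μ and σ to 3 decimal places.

μ ≈ 6.053, σ ≈ 0.543

If T ~ Lognormal(μ,σ) then ln T ~ Normal(μ,σ), so the p-quantile of ln T is μ + z_p·σ.
ln(300) = 5.704 and ln(1100) = 7.003; z_{0.26} = -0.6433, z_{0.96} = 1.751.
σ = (7.003 − 5.704)/(1.751 − (-0.6433)) = 0.543.
μ = 5.704 − (-0.6433)·0.543 = 6.053.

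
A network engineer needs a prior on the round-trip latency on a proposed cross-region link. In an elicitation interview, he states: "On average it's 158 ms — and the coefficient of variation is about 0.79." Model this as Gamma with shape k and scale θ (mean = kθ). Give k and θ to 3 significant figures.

For Gamma(k, scale θ): mean = kθ, variance = kθ², so CV = 1/√k.
CV = 0.79, hence k = 1/CV² = 1.6.
Then θ = mean/k = 158/1.6 = 98.6.

k ≈ 1.6, θ ≈ 98.6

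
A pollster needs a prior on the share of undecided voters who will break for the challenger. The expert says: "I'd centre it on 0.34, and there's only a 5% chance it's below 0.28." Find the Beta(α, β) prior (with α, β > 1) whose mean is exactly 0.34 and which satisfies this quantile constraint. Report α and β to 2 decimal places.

With mean 0.34 fixed, write α = 0.34s, β = 0.66s where s = α+β.
Need P(θ < 0.28) = 0.05 under Beta(0.34s, 0.66s). Normal approximation: (q−m)/√(m(1−m)/s) ≈ z_{0.05} = -1.64, so s ≈ 0.34·0.66·(-1.64)²/(0.28−0.34)² = 168.6.
At s = 168.6: P(θ<0.28) ≈ 0.046. Adjusting to match 0.05 gives s ≈ 161.50.
So α = 0.34·161.50 ≈ 54.91, β = 0.66·161.50 ≈ 106.59.

α ≈ 54.91, β ≈ 106.59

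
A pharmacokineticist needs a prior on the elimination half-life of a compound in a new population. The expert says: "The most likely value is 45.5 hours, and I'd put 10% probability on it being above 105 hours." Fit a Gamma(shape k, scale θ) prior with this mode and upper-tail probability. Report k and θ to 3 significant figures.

k ≈ 3.75, θ ≈ 16.5

Gamma(k,θ) with k>1 has mode (k−1)θ, so θ = 45.5/(k−1).
Need P(X < 105) = 0.9 with θ tied to k this way. Start at k = 2, θ = 45.5: P(X<105) ≈ 0.671.
Too low — raise k to concentrate. Iterating converges to k ≈ 3.75.
Then θ = 45.5/(3.75−1) ≈ 16.5.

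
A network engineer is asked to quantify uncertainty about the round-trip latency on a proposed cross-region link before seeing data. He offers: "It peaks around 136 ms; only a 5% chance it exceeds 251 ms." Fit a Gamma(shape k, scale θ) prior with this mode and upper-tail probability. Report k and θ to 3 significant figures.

k ≈ 8.41, θ ≈ 18.3

Gamma(k,θ) with k>1 has mode (k−1)θ, so θ = 136/(k−1).
Need P(X < 251) = 0.95 with θ tied to k this way. Start at k = 2, θ = 136: P(X<251) ≈ 0.551.
Too low — raise k to concentrate. Iterating converges to k ≈ 8.41.
Then θ = 136/(8.41−1) ≈ 18.3.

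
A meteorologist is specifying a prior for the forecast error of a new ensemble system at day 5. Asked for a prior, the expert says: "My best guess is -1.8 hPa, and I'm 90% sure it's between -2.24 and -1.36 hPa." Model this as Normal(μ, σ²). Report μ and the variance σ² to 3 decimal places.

μ = -1.800, σ² = 0.072

A symmetric 90% interval runs μ ± z·σ with z = 1.645.
Half-width = 0.44, so σ = 0.44/1.645 = 0.2675 and σ² = 0.072.
μ is the stated best guess, -1.800.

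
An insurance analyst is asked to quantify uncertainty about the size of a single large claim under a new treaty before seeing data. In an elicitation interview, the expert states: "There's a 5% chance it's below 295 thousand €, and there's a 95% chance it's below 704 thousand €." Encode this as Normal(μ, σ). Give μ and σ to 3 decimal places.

μ = 499.500, σ = 124.327

The p-quantile of Normal(μ,σ) is μ + z_p·σ, with z_{0.05} = -1.645 and z_{0.95} = 1.645.
Eliminate σ: μ = (z₂·x₁ − z₁·x₂)/(z₂ − z₁) = (1.645·295 − (-1.645)·704)/3.29 = 499.500.
Then σ = (x₂ − x₁)/(z₂ − z₁) = (704 − 295)/3.29 = 124.327.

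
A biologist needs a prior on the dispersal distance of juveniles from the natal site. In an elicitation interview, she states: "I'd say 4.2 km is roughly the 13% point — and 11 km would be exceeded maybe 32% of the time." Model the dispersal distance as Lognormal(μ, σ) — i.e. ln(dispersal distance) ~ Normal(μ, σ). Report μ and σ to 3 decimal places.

If T ~ Lognormal(μ,σ) then ln T ~ Normal(μ,σ), so the p-quantile of ln T is μ + z_p·σ.
ln(4.2) = 1.435 and ln(11) = 2.398; z_{0.13} = -1.126, z_{0.68} = 0.4677.
σ = (2.398 − 1.435)/(0.4677 − (-1.126)) = 0.604.
μ = 1.435 − (-1.126)·0.604 = 2.115.

μ ≈ 2.115, σ ≈ 0.604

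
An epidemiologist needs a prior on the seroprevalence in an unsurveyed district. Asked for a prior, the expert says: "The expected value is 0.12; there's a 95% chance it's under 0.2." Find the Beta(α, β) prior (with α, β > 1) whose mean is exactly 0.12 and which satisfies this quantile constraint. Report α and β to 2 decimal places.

α ≈ 6.38, β ≈ 46.78

With mean 0.12 fixed, write α = 0.12s, β = 0.88s where s = α+β.
Need P(θ < 0.2) = 0.95 under Beta(0.12s, 0.88s). Normal approximation: (q−m)/√(m(1−m)/s) ≈ z_{0.95} = 1.64, so s ≈ 0.12·0.88·(1.64)²/(0.2−0.12)² = 44.6.
At s = 44.6: P(θ<0.2) ≈ 0.936. Adjusting to match 0.95 gives s ≈ 53.16.
So α = 0.12·53.16 ≈ 6.38, β = 0.88·53.16 ≈ 46.78.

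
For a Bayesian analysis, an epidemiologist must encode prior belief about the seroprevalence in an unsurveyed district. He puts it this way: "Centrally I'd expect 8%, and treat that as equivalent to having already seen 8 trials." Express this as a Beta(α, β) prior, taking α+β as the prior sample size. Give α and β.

Under the effective-sample-size interpretation, Beta(α, β) has prior mean α/(α+β) and prior sample size α+β.
So α+β = 8 and α/(α+β) = 0.08, giving α = 0.08·8 = 0.64 and β = 8 − 0.64 = 7.36.

α = 0.64, β = 7.36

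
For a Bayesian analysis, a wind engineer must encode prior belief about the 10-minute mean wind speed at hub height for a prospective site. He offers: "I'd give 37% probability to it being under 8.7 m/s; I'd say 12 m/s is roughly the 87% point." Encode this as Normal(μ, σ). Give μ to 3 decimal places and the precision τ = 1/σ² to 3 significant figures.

μ = 9.451, τ = 0.195

For Normal(μ,σ), the p-quantile is μ + z_p·σ. Here z_{0.37} = -0.3319, z_{0.87} = 1.126.
So 8.7 = μ − 0.3319σ and 12 = μ + 1.126σ.
Subtracting: σ = (12 − 8.7)/(1.126 − (-0.3319)) = 2.263.
Then μ = 8.7 − (-0.3319)·2.263 = 9.451.
Precision τ = 1/σ² = 1/2.263² = 0.195.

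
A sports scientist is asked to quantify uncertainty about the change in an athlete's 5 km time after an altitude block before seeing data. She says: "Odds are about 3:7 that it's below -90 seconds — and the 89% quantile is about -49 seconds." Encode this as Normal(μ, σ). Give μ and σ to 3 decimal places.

The p-quantile of Normal(μ,σ) is μ + z_p·σ, with z_{0.3} = -0.5244 and z_{0.89} = 1.227.
Eliminate σ: μ = (z₂·x₁ − z₁·x₂)/(z₂ − z₁) = (1.227·-90 − (-0.5244)·-49)/1.751 = -77.721.
Then σ = (x₂ − x₁)/(z₂ − z₁) = (-49 − -90)/1.751 = 23.416.

μ = -77.721, σ = 23.416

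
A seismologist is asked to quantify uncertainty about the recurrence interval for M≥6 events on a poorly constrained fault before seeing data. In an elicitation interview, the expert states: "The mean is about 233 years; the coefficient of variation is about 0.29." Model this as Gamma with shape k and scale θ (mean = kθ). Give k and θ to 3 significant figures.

k ≈ 11.9, θ ≈ 19.6

For Gamma(k, scale θ): mean = kθ, variance = kθ², so CV = 1/√k.
CV = 0.29, hence k = 1/CV² = 11.9.
Then θ = mean/k = 233/11.9 = 19.6.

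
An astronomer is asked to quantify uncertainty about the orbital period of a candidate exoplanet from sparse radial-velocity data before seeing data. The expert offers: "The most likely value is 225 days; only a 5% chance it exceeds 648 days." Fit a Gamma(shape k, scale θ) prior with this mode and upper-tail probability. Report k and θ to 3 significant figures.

Gamma(k,θ) with k>1 has mode (k−1)θ, so θ = 225/(k−1).
Need P(X < 648) = 0.95 with θ tied to k this way. Start at k = 2, θ = 225: P(X<648) ≈ 0.782.
Too low — raise k to concentrate. Iterating converges to k ≈ 3.38.
Then θ = 225/(3.38−1) ≈ 94.4.

k ≈ 3.38, θ ≈ 94.4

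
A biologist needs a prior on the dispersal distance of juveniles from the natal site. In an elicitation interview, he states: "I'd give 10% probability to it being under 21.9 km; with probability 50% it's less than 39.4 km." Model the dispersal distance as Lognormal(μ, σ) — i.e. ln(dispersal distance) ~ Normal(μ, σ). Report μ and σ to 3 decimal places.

If T ~ Lognormal(μ,σ) then ln T ~ Normal(μ,σ), so the p-quantile of ln T is μ + z_p·σ.
ln(21.9) = 3.086 and ln(39.4) = 3.674; z_{0.1} = -1.282, z_{0.5} = 0.
σ = (3.674 − 3.086)/(0 − (-1.282)) = 0.458.
μ = 3.086 − (-1.282)·0.458 = 3.674.

μ ≈ 3.674, σ ≈ 0.458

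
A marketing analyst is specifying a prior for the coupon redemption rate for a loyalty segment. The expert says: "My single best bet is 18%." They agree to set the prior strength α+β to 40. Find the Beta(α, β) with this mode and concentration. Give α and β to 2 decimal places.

α = 7.84, β = 32.16

For α,β > 1 the Beta mode is (α−1)/(α+β−2). With α+β = 40, the mode is (α−1)/38.
Set (α−1)/38 = 0.18 → α = 1 + 0.18·38 = 7.84.
β = 40 − α = 32.16.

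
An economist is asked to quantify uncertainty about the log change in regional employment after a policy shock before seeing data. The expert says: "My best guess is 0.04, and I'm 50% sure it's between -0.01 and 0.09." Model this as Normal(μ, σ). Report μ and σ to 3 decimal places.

A symmetric 50% interval runs μ ± z·σ with z = 0.6745.
Half-width = 0.05, so σ = 0.05/0.6745 = 0.074.
μ is the stated best guess, 0.040.

μ = 0.040, σ = 0.074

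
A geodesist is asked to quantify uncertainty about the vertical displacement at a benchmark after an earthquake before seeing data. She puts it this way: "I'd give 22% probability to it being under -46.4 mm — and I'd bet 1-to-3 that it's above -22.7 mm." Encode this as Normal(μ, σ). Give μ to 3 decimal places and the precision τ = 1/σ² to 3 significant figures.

For Normal(μ,σ), the p-quantile is μ + z_p·σ. Here z_{0.22} = -0.7722, z_{0.75} = 0.6745.
So -46.4 = μ − 0.7722σ and -22.7 = μ + 0.6745σ.
Subtracting: σ = (-22.7 − -46.4)/(0.6745 − (-0.7722)) = 16.382.
Then μ = -46.4 − (-0.7722)·16.382 = -33.750.
Precision τ = 1/σ² = 1/16.38² = 0.00373.

μ = -33.750, τ = 0.00373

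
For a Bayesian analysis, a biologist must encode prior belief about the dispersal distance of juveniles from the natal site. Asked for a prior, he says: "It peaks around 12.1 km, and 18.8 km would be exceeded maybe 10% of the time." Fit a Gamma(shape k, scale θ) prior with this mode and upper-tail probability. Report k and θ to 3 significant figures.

k ≈ 10.6, θ ≈ 1.26

Gamma(k,θ) with k>1 has mode (k−1)θ, so θ = 12.1/(k−1).
Need P(X < 18.8) = 0.9 with θ tied to k this way. Start at k = 2, θ = 12.1: P(X<18.8) ≈ 0.460.
Too low — raise k to concentrate. Iterating converges to k ≈ 10.6.
Then θ = 12.1/(10.6−1) ≈ 1.26.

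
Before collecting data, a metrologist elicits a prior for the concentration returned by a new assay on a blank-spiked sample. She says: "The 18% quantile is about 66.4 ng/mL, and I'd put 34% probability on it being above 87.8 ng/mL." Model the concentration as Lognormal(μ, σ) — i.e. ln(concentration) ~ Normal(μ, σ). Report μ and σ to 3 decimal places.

μ ≈ 4.388, σ ≈ 0.210

If T ~ Lognormal(μ,σ) then ln T ~ Normal(μ,σ), so the p-quantile of ln T is μ + z_p·σ.
ln(66.4) = 4.196 and ln(87.8) = 4.475; z_{0.18} = -0.9154, z_{0.66} = 0.4125.
σ = (4.475 − 4.196)/(0.4125 − (-0.9154)) = 0.210.
μ = 4.196 − (-0.9154)·0.210 = 4.388.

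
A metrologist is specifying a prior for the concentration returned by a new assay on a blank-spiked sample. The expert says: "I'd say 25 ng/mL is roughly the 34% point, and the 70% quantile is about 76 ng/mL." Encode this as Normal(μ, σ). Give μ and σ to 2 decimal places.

The p-quantile of Normal(μ,σ) is μ + z_p·σ, with z_{0.34} = -0.4125 and z_{0.7} = 0.5244.
Eliminate σ: μ = (z₂·x₁ − z₁·x₂)/(z₂ − z₁) = (0.5244·25 − (-0.4125)·76)/0.9369 = 47.45.
Then σ = (x₂ − x₁)/(z₂ − z₁) = (76 − 25)/0.9369 = 54.44.

μ = 47.45, σ = 54.44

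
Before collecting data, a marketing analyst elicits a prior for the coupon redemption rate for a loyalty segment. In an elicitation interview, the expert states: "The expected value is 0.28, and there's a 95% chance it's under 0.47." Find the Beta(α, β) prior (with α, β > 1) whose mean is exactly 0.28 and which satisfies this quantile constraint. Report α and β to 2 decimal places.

α ≈ 4.69, β ≈ 12.05

With mean 0.28 fixed, write α = 0.28s, β = 0.72s where s = α+β.
Need P(θ < 0.47) = 0.95 under Beta(0.28s, 0.72s). Normal approximation: (q−m)/√(m(1−m)/s) ≈ z_{0.95} = 1.64, so s ≈ 0.28·0.72·(1.64)²/(0.47−0.28)² = 15.1.
At s = 15.1: P(θ<0.47) ≈ 0.942. Adjusting to match 0.95 gives s ≈ 16.74.
So α = 0.28·16.74 ≈ 4.69, β = 0.72·16.74 ≈ 12.05.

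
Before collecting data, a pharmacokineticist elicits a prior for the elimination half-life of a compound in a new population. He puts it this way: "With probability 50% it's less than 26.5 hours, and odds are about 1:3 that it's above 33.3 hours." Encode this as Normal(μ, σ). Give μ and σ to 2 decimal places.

μ = 26.50, σ = 10.08

The p-quantile of Normal(μ,σ) is μ + z_p·σ, with z_{0.5} = 0 and z_{0.75} = 0.6745.
Eliminate σ: μ = (z₂·x₁ − z₁·x₂)/(z₂ − z₁) = (0.6745·26.5 − (0)·33.3)/0.6745 = 26.50.
Then σ = (x₂ − x₁)/(z₂ − z₁) = (33.3 − 26.5)/0.6745 = 10.08.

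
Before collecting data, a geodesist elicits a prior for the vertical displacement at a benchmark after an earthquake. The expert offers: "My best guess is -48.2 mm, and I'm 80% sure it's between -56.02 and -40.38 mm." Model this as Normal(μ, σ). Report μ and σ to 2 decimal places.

μ = -48.20, σ = 6.10

A symmetric 80% interval runs μ ± z·σ with z = 1.282.
Half-width = 7.82, so σ = 7.82/1.282 = 6.10.
μ is the stated best guess, -48.20.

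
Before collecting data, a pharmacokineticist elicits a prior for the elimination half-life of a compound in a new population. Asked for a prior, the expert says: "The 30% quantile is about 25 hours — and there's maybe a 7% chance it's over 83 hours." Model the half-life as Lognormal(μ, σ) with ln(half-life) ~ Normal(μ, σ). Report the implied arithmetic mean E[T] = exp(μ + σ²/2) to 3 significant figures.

If T ~ Lognormal(μ,σ) then ln T ~ Normal(μ,σ), so the p-quantile of ln T is μ + z_p·σ.
ln(25) = 3.219 and ln(83) = 4.419; z_{0.3} = -0.5244, z_{0.93} = 1.476.
σ = (4.419 − 3.219)/(1.476 − (-0.5244)) = 0.600.
μ = 3.219 − (-0.5244)·0.600 = 3.533.
E[T] = exp(μ + σ²/2) = exp(3.533 + 0.1800) = 41 hours.

E[T] ≈ 41 hours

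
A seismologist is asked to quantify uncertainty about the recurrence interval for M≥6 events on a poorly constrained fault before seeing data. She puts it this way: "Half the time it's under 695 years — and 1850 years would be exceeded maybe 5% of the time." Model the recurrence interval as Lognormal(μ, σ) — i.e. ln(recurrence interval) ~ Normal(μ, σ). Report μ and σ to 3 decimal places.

If T ~ Lognormal(μ,σ) then ln T ~ Normal(μ,σ), so the p-quantile of ln T is μ + z_p·σ.
ln(695) = 6.544 and ln(1850) = 7.523; z_{0.5} = 0, z_{0.95} = 1.645.
σ = (7.523 − 6.544)/(1.645 − (0)) = 0.595.
μ = 6.544 − (0)·0.595 = 6.544.

μ ≈ 6.544, σ ≈ 0.595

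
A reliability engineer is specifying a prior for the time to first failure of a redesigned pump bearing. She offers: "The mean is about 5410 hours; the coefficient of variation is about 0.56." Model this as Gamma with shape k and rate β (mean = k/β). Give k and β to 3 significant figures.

k ≈ 3.19, β ≈ 0.000589

For Gamma(k, rate β): mean = k/β, variance = k/β², so CV = 1/√k.
CV = 0.56, hence k = 1/CV² = 3.19.
Then β = k/mean = 3.19/5410 = 0.000589.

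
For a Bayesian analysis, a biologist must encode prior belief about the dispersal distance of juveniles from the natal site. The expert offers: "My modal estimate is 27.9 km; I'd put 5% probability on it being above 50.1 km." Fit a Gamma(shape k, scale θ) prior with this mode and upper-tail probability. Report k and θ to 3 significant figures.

Gamma(k,θ) with k>1 has mode (k−1)θ, so θ = 27.9/(k−1).
Need P(X < 50.1) = 0.95 with θ tied to k this way. Start at k = 2, θ = 27.9: P(X<50.1) ≈ 0.536.
Too low — raise k to concentrate. Iterating converges to k ≈ 9.13.
Then θ = 27.9/(9.13−1) ≈ 3.43.

k ≈ 9.13, θ ≈ 3.43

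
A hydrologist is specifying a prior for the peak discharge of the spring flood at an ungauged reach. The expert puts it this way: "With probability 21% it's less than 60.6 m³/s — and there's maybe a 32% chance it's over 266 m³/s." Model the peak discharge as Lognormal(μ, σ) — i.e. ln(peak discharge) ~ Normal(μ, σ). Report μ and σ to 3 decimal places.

μ ≈ 5.041, σ ≈ 1.161

If T ~ Lognormal(μ,σ) then ln T ~ Normal(μ,σ), so the p-quantile of ln T is μ + z_p·σ.
ln(60.6) = 4.104 and ln(266) = 5.583; z_{0.21} = -0.8064, z_{0.68} = 0.4677.
σ = (5.583 − 4.104)/(0.4677 − (-0.8064)) = 1.161.
μ = 4.104 − (-0.8064)·1.161 = 5.041.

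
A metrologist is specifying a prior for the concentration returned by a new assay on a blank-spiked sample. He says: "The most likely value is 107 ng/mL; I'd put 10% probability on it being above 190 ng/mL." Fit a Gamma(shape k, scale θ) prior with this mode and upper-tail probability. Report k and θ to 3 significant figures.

k ≈ 6.77, θ ≈ 18.6

Gamma(k,θ) with k>1 has mode (k−1)θ, so θ = 107/(k−1).
Need P(X < 190) = 0.9 with θ tied to k this way. Start at k = 2, θ = 107: P(X<190) ≈ 0.530.
Too low — raise k to concentrate. Iterating converges to k ≈ 6.77.
Then θ = 107/(6.77−1) ≈ 18.6.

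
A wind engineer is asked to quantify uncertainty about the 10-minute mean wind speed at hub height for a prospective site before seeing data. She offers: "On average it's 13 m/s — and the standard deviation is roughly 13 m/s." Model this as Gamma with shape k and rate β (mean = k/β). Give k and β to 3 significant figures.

k ≈ 1, β ≈ 0.0769

For Gamma(k, rate β): mean = k/β, variance = k/β², so CV = 1/√k.
CV = SD/mean = 13/13 = 1, hence k = 1/CV² = 1.
Then β = k/mean = 1/13 = 0.0769.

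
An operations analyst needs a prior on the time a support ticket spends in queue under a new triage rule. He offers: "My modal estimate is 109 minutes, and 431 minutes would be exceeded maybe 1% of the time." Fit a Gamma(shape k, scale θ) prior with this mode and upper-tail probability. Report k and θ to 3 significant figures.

Gamma(k,θ) with k>1 has mode (k−1)θ, so θ = 109/(k−1).
Need P(X < 431) = 0.99 with θ tied to k this way. Start at k = 2, θ = 109: P(X<431) ≈ 0.905.
Too low — raise k to concentrate. Iterating converges to k ≈ 3.22.
Then θ = 109/(3.22−1) ≈ 49.1.

k ≈ 3.22, θ ≈ 49.1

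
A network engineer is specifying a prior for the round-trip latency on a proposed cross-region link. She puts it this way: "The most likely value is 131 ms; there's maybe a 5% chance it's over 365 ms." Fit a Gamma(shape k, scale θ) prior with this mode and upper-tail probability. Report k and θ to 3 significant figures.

Gamma(k,θ) with k>1 has mode (k−1)θ, so θ = 131/(k−1).
Need P(X < 365) = 0.95 with θ tied to k this way. Start at k = 2, θ = 131: P(X<365) ≈ 0.767.
Too low — raise k to concentrate. Iterating converges to k ≈ 3.55.
Then θ = 131/(3.55−1) ≈ 51.4.

k ≈ 3.55, θ ≈ 51.4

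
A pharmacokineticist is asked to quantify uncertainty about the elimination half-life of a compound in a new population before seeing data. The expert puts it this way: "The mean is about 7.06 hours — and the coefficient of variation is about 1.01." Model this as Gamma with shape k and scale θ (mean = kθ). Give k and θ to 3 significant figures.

For Gamma(k, scale θ): mean = kθ, variance = kθ², so CV = 1/√k.
CV = 1.01, hence k = 1/CV² = 0.98.
Then θ = mean/k = 7.06/0.98 = 7.2.

k ≈ 0.98, θ ≈ 7.2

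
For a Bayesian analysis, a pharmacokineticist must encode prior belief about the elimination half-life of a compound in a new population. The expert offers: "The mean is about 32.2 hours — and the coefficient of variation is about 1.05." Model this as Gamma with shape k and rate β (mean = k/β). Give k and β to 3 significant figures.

For Gamma(k, rate β): mean = k/β, variance = k/β², so CV = 1/√k.
CV = 1.05, hence k = 1/CV² = 0.907.
Then β = k/mean = 0.907/32.2 = 0.0282.

k ≈ 0.907, β ≈ 0.0282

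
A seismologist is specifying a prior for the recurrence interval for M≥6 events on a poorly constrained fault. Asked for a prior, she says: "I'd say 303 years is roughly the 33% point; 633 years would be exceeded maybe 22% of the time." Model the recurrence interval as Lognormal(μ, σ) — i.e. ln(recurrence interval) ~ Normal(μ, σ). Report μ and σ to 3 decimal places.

μ ≈ 5.981, σ ≈ 0.608

If T ~ Lognormal(μ,σ) then ln T ~ Normal(μ,σ), so the p-quantile of ln T is μ + z_p·σ.
ln(303) = 5.714 and ln(633) = 6.45; z_{0.33} = -0.4399, z_{0.78} = 0.7722.
σ = (6.45 − 5.714)/(0.7722 − (-0.4399)) = 0.608.
μ = 5.714 − (-0.4399)·0.608 = 5.981.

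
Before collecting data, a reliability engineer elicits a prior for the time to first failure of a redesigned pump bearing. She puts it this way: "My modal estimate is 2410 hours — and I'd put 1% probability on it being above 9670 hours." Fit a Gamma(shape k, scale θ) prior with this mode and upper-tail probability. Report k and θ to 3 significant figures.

Gamma(k,θ) with k>1 has mode (k−1)θ, so θ = 2410/(k−1).
Need P(X < 9670) = 0.99 with θ tied to k this way. Start at k = 2, θ = 2410: P(X<9670) ≈ 0.909.
Too low — raise k to concentrate. Iterating converges to k ≈ 3.16.
Then θ = 2410/(3.16−1) ≈ 1110.

k ≈ 3.16, θ ≈ 1110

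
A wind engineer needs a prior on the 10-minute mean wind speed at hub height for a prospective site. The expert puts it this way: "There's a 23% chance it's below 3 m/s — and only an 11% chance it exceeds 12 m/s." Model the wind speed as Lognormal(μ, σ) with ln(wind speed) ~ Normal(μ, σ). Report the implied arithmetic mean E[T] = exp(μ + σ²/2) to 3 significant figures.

E[T] ≈ 6.48 m/s

If T ~ Lognormal(μ,σ) then ln T ~ Normal(μ,σ), so the p-quantile of ln T is μ + z_p·σ.
ln(3) = 1.099 and ln(12) = 2.485; z_{0.23} = -0.7388, z_{0.89} = 1.227.
σ = (2.485 − 1.099)/(1.227 − (-0.7388)) = 0.705.
μ = 1.099 − (-0.7388)·0.705 = 1.620.
E[T] = exp(μ + σ²/2) = exp(1.620 + 0.2488) = 6.48 m/s.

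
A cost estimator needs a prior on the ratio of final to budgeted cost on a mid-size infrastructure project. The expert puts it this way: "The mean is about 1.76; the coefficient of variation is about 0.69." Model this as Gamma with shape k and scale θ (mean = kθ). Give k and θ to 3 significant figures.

For Gamma(k, scale θ): mean = kθ, variance = kθ², so CV = 1/√k.
CV = 0.69, hence k = 1/CV² = 2.1.
Then θ = mean/k = 1.76/2.1 = 0.838.

k ≈ 2.1, θ ≈ 0.838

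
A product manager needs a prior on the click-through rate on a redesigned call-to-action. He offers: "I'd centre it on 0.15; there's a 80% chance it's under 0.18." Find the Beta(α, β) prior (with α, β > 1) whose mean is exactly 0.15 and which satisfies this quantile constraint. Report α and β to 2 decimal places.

With mean 0.15 fixed, write α = 0.15s, β = 0.85s where s = α+β.
Need P(θ < 0.18) = 0.8 under Beta(0.15s, 0.85s). Normal approximation: (q−m)/√(m(1−m)/s) ≈ z_{0.8} = 0.842, so s ≈ 0.15·0.85·(0.842)²/(0.18−0.15)² = 100.3.
At s = 100.3: P(θ<0.18) ≈ 0.806. Adjusting to match 0.8 gives s ≈ 94.56.
So α = 0.15·94.56 ≈ 14.18, β = 0.85·94.56 ≈ 80.37.

α ≈ 14.18, β ≈ 80.37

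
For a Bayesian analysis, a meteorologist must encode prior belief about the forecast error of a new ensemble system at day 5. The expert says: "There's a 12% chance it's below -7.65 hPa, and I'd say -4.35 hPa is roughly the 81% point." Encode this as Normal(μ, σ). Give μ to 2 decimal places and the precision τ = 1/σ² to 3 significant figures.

The p-quantile of Normal(μ,σ) is μ + z_p·σ, with z_{0.12} = -1.175 and z_{0.81} = 0.8779.
Eliminate σ: μ = (z₂·x₁ − z₁·x₂)/(z₂ − z₁) = (0.8779·-7.65 − (-1.175)·-4.35)/2.053 = -5.76.
Then σ = (x₂ − x₁)/(z₂ − z₁) = (-4.35 − -7.65)/2.053 = 1.61.
Precision τ = 1/σ² = 1/1.607² = 0.387.

μ = -5.76, τ = 0.387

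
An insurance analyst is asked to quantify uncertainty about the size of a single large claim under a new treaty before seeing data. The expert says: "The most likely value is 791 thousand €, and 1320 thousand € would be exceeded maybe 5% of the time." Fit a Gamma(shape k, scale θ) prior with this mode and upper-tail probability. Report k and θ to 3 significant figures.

Gamma(k,θ) with k>1 has mode (k−1)θ, so θ = 791/(k−1).
Need P(X < 1320) = 0.95 with θ tied to k this way. Start at k = 2, θ = 791: P(X<1320) ≈ 0.497.
Too low — raise k to concentrate. Iterating converges to k ≈ 11.7.
Then θ = 791/(11.7−1) ≈ 74.3.

k ≈ 11.7, θ ≈ 74.3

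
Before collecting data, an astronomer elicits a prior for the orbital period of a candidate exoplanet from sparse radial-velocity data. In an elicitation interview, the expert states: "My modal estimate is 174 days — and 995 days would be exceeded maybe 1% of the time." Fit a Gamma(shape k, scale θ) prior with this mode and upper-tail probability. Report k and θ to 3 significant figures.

k ≈ 2.24, θ ≈ 141

Gamma(k,θ) with k>1 has mode (k−1)θ, so θ = 174/(k−1).
Need P(X < 995) = 0.99 with θ tied to k this way. Start at k = 2, θ = 174: P(X<995) ≈ 0.978.
Too low — raise k to concentrate. Iterating converges to k ≈ 2.24.
Then θ = 174/(2.24−1) ≈ 141.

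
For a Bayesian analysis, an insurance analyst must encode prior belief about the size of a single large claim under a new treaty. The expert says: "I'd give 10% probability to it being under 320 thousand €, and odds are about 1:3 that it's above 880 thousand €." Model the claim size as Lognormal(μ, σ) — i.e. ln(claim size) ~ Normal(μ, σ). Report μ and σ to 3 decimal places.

μ ≈ 6.431, σ ≈ 0.517

If T ~ Lognormal(μ,σ) then ln T ~ Normal(μ,σ), so the p-quantile of ln T is μ + z_p·σ.
ln(320) = 5.768 and ln(880) = 6.78; z_{0.1} = -1.282, z_{0.75} = 0.6745.
σ = (6.78 − 5.768)/(0.6745 − (-1.282)) = 0.517.
μ = 5.768 − (-1.282)·0.517 = 6.431.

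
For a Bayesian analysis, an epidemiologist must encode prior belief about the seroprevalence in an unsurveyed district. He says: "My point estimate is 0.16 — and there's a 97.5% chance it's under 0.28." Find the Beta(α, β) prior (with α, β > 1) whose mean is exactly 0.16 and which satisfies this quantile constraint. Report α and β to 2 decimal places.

α ≈ 7.09, β ≈ 37.22

With mean 0.16 fixed, write α = 0.16s, β = 0.84s where s = α+β.
Need P(θ < 0.28) = 0.975 under Beta(0.16s, 0.84s). Normal approximation: (q−m)/√(m(1−m)/s) ≈ z_{0.975} = 1.96, so s ≈ 0.16·0.84·(1.96)²/(0.28−0.16)² = 35.9.
At s = 35.9: P(θ<0.28) ≈ 0.962. Adjusting to match 0.975 gives s ≈ 44.30.
So α = 0.16·44.30 ≈ 7.09, β = 0.84·44.30 ≈ 37.22.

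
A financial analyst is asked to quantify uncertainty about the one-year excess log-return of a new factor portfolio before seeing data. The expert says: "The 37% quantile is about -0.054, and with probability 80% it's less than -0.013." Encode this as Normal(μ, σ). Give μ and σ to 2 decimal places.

For Normal(μ,σ), the p-quantile is μ + z_p·σ. Here z_{0.37} = -0.3319, z_{0.8} = 0.8416.
So -0.054 = μ − 0.3319σ and -0.013 = μ + 0.8416σ.
Subtracting: σ = (-0.013 − -0.054)/(0.8416 − (-0.3319)) = 0.03.
Then μ = -0.054 − (-0.3319)·0.03 = -0.04.

μ = -0.04, σ = 0.03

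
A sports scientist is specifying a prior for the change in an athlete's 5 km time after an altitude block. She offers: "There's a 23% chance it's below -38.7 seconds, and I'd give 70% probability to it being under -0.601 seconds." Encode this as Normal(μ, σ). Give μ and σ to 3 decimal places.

μ = -16.417, σ = 30.160

The p-quantile of Normal(μ,σ) is μ + z_p·σ, with z_{0.23} = -0.7388 and z_{0.7} = 0.5244.
Eliminate σ: μ = (z₂·x₁ − z₁·x₂)/(z₂ − z₁) = (0.5244·-38.7 − (-0.7388)·-0.601)/1.263 = -16.417.
Then σ = (x₂ − x₁)/(z₂ − z₁) = (-0.601 − -38.7)/1.263 = 30.160.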